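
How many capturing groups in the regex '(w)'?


To count capturing groups, count each '(' that starts a group.
Pattern: '(w)'
Walking through the pattern:
  Position 0: '(' -> group #1
Total capturing groups: 1

1


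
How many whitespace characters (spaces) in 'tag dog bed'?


\s matches whitespace characters (spaces, tabs, etc.).
Text: 'tag dog bed'
This text has 3 words separated by spaces.
Number of spaces = number of words - 1 = 3 - 1 = 2

2


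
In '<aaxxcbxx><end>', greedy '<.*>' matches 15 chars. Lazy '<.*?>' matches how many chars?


Greedy '<.*>' tries to match as MUCH as possible.
Lazy '<.*?>' tries to match as LITTLE as possible.

String: '<aaxxcbxx><end>'
Greedy '<.*>' starts at first '<' and extends to the LAST '>': '<aaxxcbxx><end>' (15 chars)
Lazy '<.*?>' starts at first '<' and stops at the FIRST '>': '<aaxxcbxx>' (10 chars)

10


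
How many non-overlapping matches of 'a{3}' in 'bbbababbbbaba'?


Pattern 'a{3}' matches exactly 3 consecutive a's (greedy, non-overlapping).
String: 'bbbababbbbaba'
Scanning for runs of a's:
  Run at pos 3: 'a' (length 1) -> 0 match(es)
  Run at pos 5: 'a' (length 1) -> 0 match(es)
  Run at pos 10: 'a' (length 1) -> 0 match(es)
  Run at pos 12: 'a' (length 1) -> 0 match(es)
Matches found: []
Total: 0

0


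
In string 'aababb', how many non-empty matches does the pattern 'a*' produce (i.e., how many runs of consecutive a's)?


Pattern 'a*' matches zero or more a's. We want non-empty runs of consecutive a's.
String: 'aababb'
Walking through the string to find runs of a's:
  Run 1: positions 0-1 -> 'aa'
  Run 2: positions 3-3 -> 'a'
Non-empty runs found: ['aa', 'a']
Count: 2

2


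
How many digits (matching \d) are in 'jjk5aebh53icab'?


\d matches any digit 0-9.
Scanning 'jjk5aebh53icab':
  pos 3: '5' -> DIGIT
  pos 8: '5' -> DIGIT
  pos 9: '3' -> DIGIT
Digits found: ['5', '5', '3']
Total: 3

3


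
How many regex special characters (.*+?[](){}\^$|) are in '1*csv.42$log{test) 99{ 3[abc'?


Regex special characters are: . * + ? [ ] ( ) { } \ ^ $ |
Scanning '1*csv.42$log{test) 99{ 3[abc':
  pos 1: '*' -> SPECIAL
  pos 5: '.' -> SPECIAL
  pos 8: '$' -> SPECIAL
  pos 12: '{' -> SPECIAL
  pos 17: ')' -> SPECIAL
  pos 21: '{' -> SPECIAL
  pos 24: '[' -> SPECIAL
Special chars found: ['*', '.', '$', '{', ')', '{', '[']
Total: 7

7


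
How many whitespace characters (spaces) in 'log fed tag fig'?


\s matches whitespace characters (spaces, tabs, etc.).
Text: 'log fed tag fig'
This text has 4 words separated by spaces.
Number of spaces = number of words - 1 = 4 - 1 = 3

3


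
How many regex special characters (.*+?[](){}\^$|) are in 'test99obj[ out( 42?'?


Regex special characters are: . * + ? [ ] ( ) { } \ ^ $ |
Scanning 'test99obj[ out( 42?':
  pos 9: '[' -> SPECIAL
  pos 14: '(' -> SPECIAL
  pos 18: '?' -> SPECIAL
Special chars found: ['[', '(', '?']
Total: 3

3


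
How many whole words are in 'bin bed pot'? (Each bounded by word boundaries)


Word boundaries (\b) mark the start/end of each word.
Text: 'bin bed pot'
Splitting by whitespace:
  Word 1: 'bin'
  Word 2: 'bed'
  Word 3: 'pot'
Total whole words: 3

3


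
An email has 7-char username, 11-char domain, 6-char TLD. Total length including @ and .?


An email address has format: username@domain.tld
Username length: 7
'@' character: 1
Domain length: 11
'.' character: 1
TLD length: 6
Total = 7 + 1 + 11 + 1 + 6 = 26

26


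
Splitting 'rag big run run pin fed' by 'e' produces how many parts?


Splitting by 'e' breaks the string at each occurrence of the separator.
Text: 'rag big run run pin fed'
Parts after split:
  Part 1: 'rag big run run pin f'
  Part 2: 'd'
Total parts: 2

2


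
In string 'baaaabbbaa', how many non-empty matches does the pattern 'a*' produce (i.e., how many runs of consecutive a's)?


Pattern 'a*' matches zero or more a's. We want non-empty runs of consecutive a's.
String: 'baaaabbbaa'
Walking through the string to find runs of a's:
  Run 1: positions 1-4 -> 'aaaa'
  Run 2: positions 8-9 -> 'aa'
Non-empty runs found: ['aaaa', 'aa']
Count: 2

2


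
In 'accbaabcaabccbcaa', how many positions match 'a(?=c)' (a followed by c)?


Lookahead 'a(?=c)' matches 'a' only when followed by 'c'.
String: 'accbaabcaabccbcaa'
Checking each position where char is 'a':
  pos 0: 'a' -> MATCH (next='c')
  pos 4: 'a' -> no (next='a')
  pos 5: 'a' -> no (next='b')
  pos 8: 'a' -> no (next='a')
  pos 9: 'a' -> no (next='b')
  pos 15: 'a' -> no (next='a')
Matching positions: [0]
Count: 1

1


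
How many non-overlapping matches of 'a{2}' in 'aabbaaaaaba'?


Pattern 'a{2}' matches exactly 2 consecutive a's (greedy, non-overlapping).
String: 'aabbaaaaaba'
Scanning for runs of a's:
  Run at pos 0: 'aa' (length 2) -> 1 match(es)
  Run at pos 4: 'aaaaa' (length 5) -> 2 match(es)
  Run at pos 10: 'a' (length 1) -> 0 match(es)
Matches found: ['aa', 'aa', 'aa']
Total: 3

3


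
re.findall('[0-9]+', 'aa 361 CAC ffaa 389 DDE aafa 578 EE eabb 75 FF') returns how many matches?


Pattern '[0-9]+' finds one or more digits.
Text: 'aa 361 CAC ffaa 389 DDE aafa 578 EE eabb 75 FF'
Scanning for matches:
  Match 1: '361'
  Match 2: '389'
  Match 3: '578'
  Match 4: '75'
Total matches: 4

4


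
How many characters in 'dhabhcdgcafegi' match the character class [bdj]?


Character class [bdj] matches any of: {b, d, j}
Scanning string 'dhabhcdgcafegi' character by character:
  pos 0: 'd' -> MATCH
  pos 1: 'h' -> no
  pos 2: 'a' -> no
  pos 3: 'b' -> MATCH
  pos 4: 'h' -> no
  pos 5: 'c' -> no
  pos 6: 'd' -> MATCH
  pos 7: 'g' -> no
  pos 8: 'c' -> no
  pos 9: 'a' -> no
  pos 10: 'f' -> no
  pos 11: 'e' -> no
  pos 12: 'g' -> no
  pos 13: 'i' -> no
Total matches: 3

3


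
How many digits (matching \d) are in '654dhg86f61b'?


\d matches any digit 0-9.
Scanning '654dhg86f61b':
  pos 0: '6' -> DIGIT
  pos 1: '5' -> DIGIT
  pos 2: '4' -> DIGIT
  pos 6: '8' -> DIGIT
  pos 7: '6' -> DIGIT
  pos 9: '6' -> DIGIT
  pos 10: '1' -> DIGIT
Digits found: ['6', '5', '4', '8', '6', '6', '1']
Total: 7

7


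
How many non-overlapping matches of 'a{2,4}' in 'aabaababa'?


Pattern 'a{2,4}' matches between 2 and 4 consecutive a's (greedy).
String: 'aabaababa'
Finding runs of a's and applying greedy matching:
  Run at pos 0: 'aa' (length 2)
  Run at pos 3: 'aa' (length 2)
  Run at pos 6: 'a' (length 1)
  Run at pos 8: 'a' (length 1)
Matches: ['aa', 'aa']
Count: 2

2


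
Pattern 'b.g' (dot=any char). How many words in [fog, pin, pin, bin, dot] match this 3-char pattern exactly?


Pattern 'b.g' means: starts with 'b', any single char, ends with 'g'.
Checking each word (must be exactly 3 chars):
  'fog' (len=3): no
  'pin' (len=3): no
  'pin' (len=3): no
  'bin' (len=3): no
  'dot' (len=3): no
Matching words: []
Total: 0

0


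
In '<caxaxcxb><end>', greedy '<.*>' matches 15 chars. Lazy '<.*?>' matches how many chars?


Greedy '<.*>' tries to match as MUCH as possible.
Lazy '<.*?>' tries to match as LITTLE as possible.

String: '<caxaxcxb><end>'
Greedy '<.*>' starts at first '<' and extends to the LAST '>': '<caxaxcxb><end>' (15 chars)
Lazy '<.*?>' starts at first '<' and stops at the FIRST '>': '<caxaxcxb>' (10 chars)

10


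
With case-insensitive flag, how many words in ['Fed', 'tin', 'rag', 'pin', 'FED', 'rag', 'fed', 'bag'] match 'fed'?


Case-insensitive matching: compare each word's lowercase form to 'fed'.
  'Fed' -> lower='fed' -> MATCH
  'tin' -> lower='tin' -> no
  'rag' -> lower='rag' -> no
  'pin' -> lower='pin' -> no
  'FED' -> lower='fed' -> MATCH
  'rag' -> lower='rag' -> no
  'fed' -> lower='fed' -> MATCH
  'bag' -> lower='bag' -> no
Matches: ['Fed', 'FED', 'fed']
Count: 3

3


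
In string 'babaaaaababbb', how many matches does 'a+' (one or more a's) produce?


Pattern 'a+' matches one or more consecutive a's.
String: 'babaaaaababbb'
Scanning for runs of a:
  Match 1: 'a' (length 1)
  Match 2: 'aaaaa' (length 5)
  Match 3: 'a' (length 1)
Total matches: 3

3


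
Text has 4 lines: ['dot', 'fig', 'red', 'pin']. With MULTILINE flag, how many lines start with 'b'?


With MULTILINE flag, ^ matches the start of each line.
Lines: ['dot', 'fig', 'red', 'pin']
Checking which lines start with 'b':
  Line 1: 'dot' -> no
  Line 2: 'fig' -> no
  Line 3: 'red' -> no
  Line 4: 'pin' -> no
Matching lines: []
Count: 0

0


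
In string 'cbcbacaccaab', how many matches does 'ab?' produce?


Pattern 'ab?' matches 'a' optionally followed by 'b'.
String: 'cbcbacaccaab'
Scanning left to right for 'a' then checking next char:
  Match 1: 'a' (a not followed by b)
  Match 2: 'a' (a not followed by b)
  Match 3: 'a' (a not followed by b)
  Match 4: 'ab' (a followed by b)
Total matches: 4

4


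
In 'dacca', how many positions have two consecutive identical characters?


Looking for consecutive identical characters in 'dacca':
  pos 0-1: 'd' vs 'a' -> different
  pos 1-2: 'a' vs 'c' -> different
  pos 2-3: 'c' vs 'c' -> MATCH ('cc')
  pos 3-4: 'c' vs 'a' -> different
Consecutive identical pairs: ['cc']
Count: 1

1


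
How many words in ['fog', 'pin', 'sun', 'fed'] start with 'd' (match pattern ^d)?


Pattern ^d anchors to start of word. Check which words begin with 'd':
  'fog' -> no
  'pin' -> no
  'sun' -> no
  'fed' -> no
Matching words: []
Count: 0

0


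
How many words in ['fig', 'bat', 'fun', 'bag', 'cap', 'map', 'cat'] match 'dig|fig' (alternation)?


Alternation 'dig|fig' matches either 'dig' or 'fig'.
Checking each word:
  'fig' -> MATCH
  'bat' -> no
  'fun' -> no
  'bag' -> no
  'cap' -> no
  'map' -> no
  'cat' -> no
Matches: ['fig']
Count: 1

1


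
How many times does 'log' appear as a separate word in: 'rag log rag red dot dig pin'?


Scanning each word for exact match 'log':
  Word 1: 'rag' -> no
  Word 2: 'log' -> MATCH
  Word 3: 'rag' -> no
  Word 4: 'red' -> no
  Word 5: 'dot' -> no
  Word 6: 'dig' -> no
  Word 7: 'pin' -> no
Total matches: 1

1


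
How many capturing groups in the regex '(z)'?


To count capturing groups, count each '(' that starts a group.
Pattern: '(z)'
Walking through the pattern:
  Position 0: '(' -> group #1
Total capturing groups: 1

1


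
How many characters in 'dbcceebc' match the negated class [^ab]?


Negated class [^ab] matches any char NOT in {a, b}
Scanning 'dbcceebc':
  pos 0: 'd' -> MATCH
  pos 1: 'b' -> no (excluded)
  pos 2: 'c' -> MATCH
  pos 3: 'c' -> MATCH
  pos 4: 'e' -> MATCH
  pos 5: 'e' -> MATCH
  pos 6: 'b' -> no (excluded)
  pos 7: 'c' -> MATCH
Total matches: 6

6


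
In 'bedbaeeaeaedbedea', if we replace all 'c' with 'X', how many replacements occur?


re.sub('c', 'X', text) replaces every occurrence of 'c' with 'X'.
Text: 'bedbaeeaeaedbedea'
Scanning for 'c':
Total replacements: 0

0


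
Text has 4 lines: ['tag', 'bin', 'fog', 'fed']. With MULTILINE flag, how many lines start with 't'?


With MULTILINE flag, ^ matches the start of each line.
Lines: ['tag', 'bin', 'fog', 'fed']
Checking which lines start with 't':
  Line 1: 'tag' -> MATCH
  Line 2: 'bin' -> no
  Line 3: 'fog' -> no
  Line 4: 'fed' -> no
Matching lines: ['tag']
Count: 1

1


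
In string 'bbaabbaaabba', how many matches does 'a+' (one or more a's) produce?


Pattern 'a+' matches one or more consecutive a's.
String: 'bbaabbaaabba'
Scanning for runs of a:
  Match 1: 'aa' (length 2)
  Match 2: 'aaa' (length 3)
  Match 3: 'a' (length 1)
Total matches: 3

3


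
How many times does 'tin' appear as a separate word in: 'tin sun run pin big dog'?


Scanning each word for exact match 'tin':
  Word 1: 'tin' -> MATCH
  Word 2: 'sun' -> no
  Word 3: 'run' -> no
  Word 4: 'pin' -> no
  Word 5: 'big' -> no
  Word 6: 'dog' -> no
Total matches: 1

1


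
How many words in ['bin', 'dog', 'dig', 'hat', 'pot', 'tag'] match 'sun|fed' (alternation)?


Alternation 'sun|fed' matches either 'sun' or 'fed'.
Checking each word:
  'bin' -> no
  'dog' -> no
  'dig' -> no
  'hat' -> no
  'pot' -> no
  'tag' -> no
Matches: []
Count: 0

0


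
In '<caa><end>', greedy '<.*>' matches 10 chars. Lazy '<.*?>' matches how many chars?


Greedy '<.*>' tries to match as MUCH as possible.
Lazy '<.*?>' tries to match as LITTLE as possible.

String: '<caa><end>'
Greedy '<.*>' starts at first '<' and extends to the LAST '>': '<caa><end>' (10 chars)
Lazy '<.*?>' starts at first '<' and stops at the FIRST '>': '<caa>' (5 chars)

5


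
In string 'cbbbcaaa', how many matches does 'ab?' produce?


Pattern 'ab?' matches 'a' optionally followed by 'b'.
String: 'cbbbcaaa'
Scanning left to right for 'a' then checking next char:
  Match 1: 'a' (a not followed by b)
  Match 2: 'a' (a not followed by b)
  Match 3: 'a' (a not followed by b)
Total matches: 3

3


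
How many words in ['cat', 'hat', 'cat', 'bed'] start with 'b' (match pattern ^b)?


Pattern ^b anchors to start of word. Check which words begin with 'b':
  'cat' -> no
  'hat' -> no
  'cat' -> no
  'bed' -> MATCH (starts with 'b')
Matching words: ['bed']
Count: 1

1


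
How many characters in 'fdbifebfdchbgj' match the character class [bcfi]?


Character class [bcfi] matches any of: {b, c, f, i}
Scanning string 'fdbifebfdchbgj' character by character:
  pos 0: 'f' -> MATCH
  pos 1: 'd' -> no
  pos 2: 'b' -> MATCH
  pos 3: 'i' -> MATCH
  pos 4: 'f' -> MATCH
  pos 5: 'e' -> no
  pos 6: 'b' -> MATCH
  pos 7: 'f' -> MATCH
  pos 8: 'd' -> no
  pos 9: 'c' -> MATCH
  pos 10: 'h' -> no
  pos 11: 'b' -> MATCH
  pos 12: 'g' -> no
  pos 13: 'j' -> no
Total matches: 8

8


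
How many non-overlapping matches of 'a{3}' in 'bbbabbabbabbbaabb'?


Pattern 'a{3}' matches exactly 3 consecutive a's (greedy, non-overlapping).
String: 'bbbabbabbabbbaabb'
Scanning for runs of a's:
  Run at pos 3: 'a' (length 1) -> 0 match(es)
  Run at pos 6: 'a' (length 1) -> 0 match(es)
  Run at pos 9: 'a' (length 1) -> 0 match(es)
  Run at pos 13: 'aa' (length 2) -> 0 match(es)
Matches found: []
Total: 0

0


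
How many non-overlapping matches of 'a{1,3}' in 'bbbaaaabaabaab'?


Pattern 'a{1,3}' matches between 1 and 3 consecutive a's (greedy).
String: 'bbbaaaabaabaab'
Finding runs of a's and applying greedy matching:
  Run at pos 3: 'aaaa' (length 4)
  Run at pos 8: 'aa' (length 2)
  Run at pos 11: 'aa' (length 2)
Matches: ['aaa', 'a', 'aa', 'aa']
Count: 4

4


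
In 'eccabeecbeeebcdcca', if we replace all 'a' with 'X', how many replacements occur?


re.sub('a', 'X', text) replaces every occurrence of 'a' with 'X'.
Text: 'eccabeecbeeebcdcca'
Scanning for 'a':
  pos 3: 'a' -> replacement #1
  pos 17: 'a' -> replacement #2
Total replacements: 2

2


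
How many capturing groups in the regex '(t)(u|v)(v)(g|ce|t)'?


To count capturing groups, count each '(' that starts a group.
Pattern: '(t)(u|v)(v)(g|ce|t)'
Walking through the pattern:
  Position 0: '(' -> group #1
  Position 3: '(' -> group #2
  Position 8: '(' -> group #3
  Position 11: '(' -> group #4
Total capturing groups: 4

4


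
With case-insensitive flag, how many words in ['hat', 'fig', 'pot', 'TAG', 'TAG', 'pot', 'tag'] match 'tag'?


Case-insensitive matching: compare each word's lowercase form to 'tag'.
  'hat' -> lower='hat' -> no
  'fig' -> lower='fig' -> no
  'pot' -> lower='pot' -> no
  'TAG' -> lower='tag' -> MATCH
  'TAG' -> lower='tag' -> MATCH
  'pot' -> lower='pot' -> no
  'tag' -> lower='tag' -> MATCH
Matches: ['TAG', 'TAG', 'tag']
Count: 3

3


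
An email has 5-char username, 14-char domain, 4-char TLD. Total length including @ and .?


An email address has format: username@domain.tld
Username length: 5
'@' character: 1
Domain length: 14
'.' character: 1
TLD length: 4
Total = 5 + 1 + 14 + 1 + 4 = 25

25


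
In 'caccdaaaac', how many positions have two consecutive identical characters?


Looking for consecutive identical characters in 'caccdaaaac':
  pos 0-1: 'c' vs 'a' -> different
  pos 1-2: 'a' vs 'c' -> different
  pos 2-3: 'c' vs 'c' -> MATCH ('cc')
  pos 3-4: 'c' vs 'd' -> different
  pos 4-5: 'd' vs 'a' -> different
  pos 5-6: 'a' vs 'a' -> MATCH ('aa')
  pos 6-7: 'a' vs 'a' -> MATCH ('aa')
  pos 7-8: 'a' vs 'a' -> MATCH ('aa')
  pos 8-9: 'a' vs 'c' -> different
Consecutive identical pairs: ['cc', 'aa', 'aa', 'aa']
Count: 4

4


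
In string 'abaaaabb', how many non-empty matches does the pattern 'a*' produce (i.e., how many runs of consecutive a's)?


Pattern 'a*' matches zero or more a's. We want non-empty runs of consecutive a's.
String: 'abaaaabb'
Walking through the string to find runs of a's:
  Run 1: positions 0-0 -> 'a'
  Run 2: positions 2-5 -> 'aaaa'
Non-empty runs found: ['a', 'aaaa']
Count: 2

2


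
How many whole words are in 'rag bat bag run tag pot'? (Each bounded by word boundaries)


Word boundaries (\b) mark the start/end of each word.
Text: 'rag bat bag run tag pot'
Splitting by whitespace:
  Word 1: 'rag'
  Word 2: 'bat'
  Word 3: 'bag'
  Word 4: 'run'
  Word 5: 'tag'
  Word 6: 'pot'
Total whole words: 6

6


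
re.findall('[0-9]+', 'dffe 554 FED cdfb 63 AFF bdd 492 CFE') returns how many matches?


Pattern '[0-9]+' finds one or more digits.
Text: 'dffe 554 FED cdfb 63 AFF bdd 492 CFE'
Scanning for matches:
  Match 1: '554'
  Match 2: '63'
  Match 3: '492'
Total matches: 3

3


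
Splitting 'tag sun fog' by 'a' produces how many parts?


Splitting by 'a' breaks the string at each occurrence of the separator.
Text: 'tag sun fog'
Parts after split:
  Part 1: 't'
  Part 2: 'g sun fog'
Total parts: 2

2


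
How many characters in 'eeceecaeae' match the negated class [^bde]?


Negated class [^bde] matches any char NOT in {b, d, e}
Scanning 'eeceecaeae':
  pos 0: 'e' -> no (excluded)
  pos 1: 'e' -> no (excluded)
  pos 2: 'c' -> MATCH
  pos 3: 'e' -> no (excluded)
  pos 4: 'e' -> no (excluded)
  pos 5: 'c' -> MATCH
  pos 6: 'a' -> MATCH
  pos 7: 'e' -> no (excluded)
  pos 8: 'a' -> MATCH
  pos 9: 'e' -> no (excluded)
Total matches: 4

4


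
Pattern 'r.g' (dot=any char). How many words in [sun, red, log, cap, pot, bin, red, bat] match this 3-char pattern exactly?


Pattern 'r.g' means: starts with 'r', any single char, ends with 'g'.
Checking each word (must be exactly 3 chars):
  'sun' (len=3): no
  'red' (len=3): no
  'log' (len=3): no
  'cap' (len=3): no
  'pot' (len=3): no
  'bin' (len=3): no
  'red' (len=3): no
  'bat' (len=3): no
Matching words: []
Total: 0

0


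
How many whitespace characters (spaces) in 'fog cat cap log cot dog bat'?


\s matches whitespace characters (spaces, tabs, etc.).
Text: 'fog cat cap log cot dog bat'
This text has 7 words separated by spaces.
Number of spaces = number of words - 1 = 7 - 1 = 6

6


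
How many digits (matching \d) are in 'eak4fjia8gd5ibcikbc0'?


\d matches any digit 0-9.
Scanning 'eak4fjia8gd5ibcikbc0':
  pos 3: '4' -> DIGIT
  pos 8: '8' -> DIGIT
  pos 11: '5' -> DIGIT
  pos 19: '0' -> DIGIT
Digits found: ['4', '8', '5', '0']
Total: 4

4


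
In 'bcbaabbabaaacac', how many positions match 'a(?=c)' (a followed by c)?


Lookahead 'a(?=c)' matches 'a' only when followed by 'c'.
String: 'bcbaabbabaaacac'
Checking each position where char is 'a':
  pos 3: 'a' -> no (next='a')
  pos 4: 'a' -> no (next='b')
  pos 7: 'a' -> no (next='b')
  pos 9: 'a' -> no (next='a')
  pos 10: 'a' -> no (next='a')
  pos 11: 'a' -> MATCH (next='c')
  pos 13: 'a' -> MATCH (next='c')
Matching positions: [11, 13]
Count: 2

2


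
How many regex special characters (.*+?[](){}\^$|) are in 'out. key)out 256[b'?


Regex special characters are: . * + ? [ ] ( ) { } \ ^ $ |
Scanning 'out. key)out 256[b':
  pos 3: '.' -> SPECIAL
  pos 8: ')' -> SPECIAL
  pos 16: '[' -> SPECIAL
Special chars found: ['.', ')', '[']
Total: 3

3


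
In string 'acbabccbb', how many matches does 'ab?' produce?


Pattern 'ab?' matches 'a' optionally followed by 'b'.
String: 'acbabccbb'
Scanning left to right for 'a' then checking next char:
  Match 1: 'a' (a not followed by b)
  Match 2: 'ab' (a followed by b)
Total matches: 2

2


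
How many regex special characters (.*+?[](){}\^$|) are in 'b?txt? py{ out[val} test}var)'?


Regex special characters are: . * + ? [ ] ( ) { } \ ^ $ |
Scanning 'b?txt? py{ out[val} test}var)':
  pos 1: '?' -> SPECIAL
  pos 5: '?' -> SPECIAL
  pos 9: '{' -> SPECIAL
  pos 14: '[' -> SPECIAL
  pos 18: '}' -> SPECIAL
  pos 24: '}' -> SPECIAL
  pos 28: ')' -> SPECIAL
Special chars found: ['?', '?', '{', '[', '}', '}', ')']
Total: 7

7


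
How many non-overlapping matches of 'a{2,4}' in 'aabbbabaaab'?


Pattern 'a{2,4}' matches between 2 and 4 consecutive a's (greedy).
String: 'aabbbabaaab'
Finding runs of a's and applying greedy matching:
  Run at pos 0: 'aa' (length 2)
  Run at pos 5: 'a' (length 1)
  Run at pos 7: 'aaa' (length 3)
Matches: ['aa', 'aaa']
Count: 2

2


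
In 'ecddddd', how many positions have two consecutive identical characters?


Looking for consecutive identical characters in 'ecddddd':
  pos 0-1: 'e' vs 'c' -> different
  pos 1-2: 'c' vs 'd' -> different
  pos 2-3: 'd' vs 'd' -> MATCH ('dd')
  pos 3-4: 'd' vs 'd' -> MATCH ('dd')
  pos 4-5: 'd' vs 'd' -> MATCH ('dd')
  pos 5-6: 'd' vs 'd' -> MATCH ('dd')
Consecutive identical pairs: ['dd', 'dd', 'dd', 'dd']
Count: 4

4


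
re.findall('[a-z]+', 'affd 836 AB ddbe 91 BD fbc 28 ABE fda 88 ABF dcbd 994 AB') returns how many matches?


Pattern '[a-z]+' finds one or more lowercase letters.
Text: 'affd 836 AB ddbe 91 BD fbc 28 ABE fda 88 ABF dcbd 994 AB'
Scanning for matches:
  Match 1: 'affd'
  Match 2: 'ddbe'
  Match 3: 'fbc'
  Match 4: 'fda'
  Match 5: 'dcbd'
Total matches: 5

5


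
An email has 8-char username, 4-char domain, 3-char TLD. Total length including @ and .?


An email address has format: username@domain.tld
Username length: 8
'@' character: 1
Domain length: 4
'.' character: 1
TLD length: 3
Total = 8 + 1 + 4 + 1 + 3 = 17

17


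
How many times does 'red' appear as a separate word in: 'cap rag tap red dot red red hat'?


Scanning each word for exact match 'red':
  Word 1: 'cap' -> no
  Word 2: 'rag' -> no
  Word 3: 'tap' -> no
  Word 4: 'red' -> MATCH
  Word 5: 'dot' -> no
  Word 6: 'red' -> MATCH
  Word 7: 'red' -> MATCH
  Word 8: 'hat' -> no
Total matches: 3

3


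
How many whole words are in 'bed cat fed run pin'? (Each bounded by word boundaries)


Word boundaries (\b) mark the start/end of each word.
Text: 'bed cat fed run pin'
Splitting by whitespace:
  Word 1: 'bed'
  Word 2: 'cat'
  Word 3: 'fed'
  Word 4: 'run'
  Word 5: 'pin'
Total whole words: 5

5


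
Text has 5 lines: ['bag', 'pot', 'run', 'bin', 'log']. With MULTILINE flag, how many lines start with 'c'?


With MULTILINE flag, ^ matches the start of each line.
Lines: ['bag', 'pot', 'run', 'bin', 'log']
Checking which lines start with 'c':
  Line 1: 'bag' -> no
  Line 2: 'pot' -> no
  Line 3: 'run' -> no
  Line 4: 'bin' -> no
  Line 5: 'log' -> no
Matching lines: []
Count: 0

0


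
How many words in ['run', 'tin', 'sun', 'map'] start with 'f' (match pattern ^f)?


Pattern ^f anchors to start of word. Check which words begin with 'f':
  'run' -> no
  'tin' -> no
  'sun' -> no
  'map' -> no
Matching words: []
Count: 0

0


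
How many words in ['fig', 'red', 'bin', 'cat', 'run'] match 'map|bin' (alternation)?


Alternation 'map|bin' matches either 'map' or 'bin'.
Checking each word:
  'fig' -> no
  'red' -> no
  'bin' -> MATCH
  'cat' -> no
  'run' -> no
Matches: ['bin']
Count: 1

1


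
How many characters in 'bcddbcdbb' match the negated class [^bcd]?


Negated class [^bcd] matches any char NOT in {b, c, d}
Scanning 'bcddbcdbb':
  pos 0: 'b' -> no (excluded)
  pos 1: 'c' -> no (excluded)
  pos 2: 'd' -> no (excluded)
  pos 3: 'd' -> no (excluded)
  pos 4: 'b' -> no (excluded)
  pos 5: 'c' -> no (excluded)
  pos 6: 'd' -> no (excluded)
  pos 7: 'b' -> no (excluded)
  pos 8: 'b' -> no (excluded)
Total matches: 0

0


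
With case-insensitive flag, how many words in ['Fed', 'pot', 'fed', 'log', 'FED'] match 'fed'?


Case-insensitive matching: compare each word's lowercase form to 'fed'.
  'Fed' -> lower='fed' -> MATCH
  'pot' -> lower='pot' -> no
  'fed' -> lower='fed' -> MATCH
  'log' -> lower='log' -> no
  'FED' -> lower='fed' -> MATCH
Matches: ['Fed', 'fed', 'FED']
Count: 3

3


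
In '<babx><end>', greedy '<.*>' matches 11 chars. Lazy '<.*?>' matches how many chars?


Greedy '<.*>' tries to match as MUCH as possible.
Lazy '<.*?>' tries to match as LITTLE as possible.

String: '<babx><end>'
Greedy '<.*>' starts at first '<' and extends to the LAST '>': '<babx><end>' (11 chars)
Lazy '<.*?>' starts at first '<' and stops at the FIRST '>': '<babx>' (6 chars)

6


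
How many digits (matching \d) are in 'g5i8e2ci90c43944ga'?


\d matches any digit 0-9.
Scanning 'g5i8e2ci90c43944ga':
  pos 1: '5' -> DIGIT
  pos 3: '8' -> DIGIT
  pos 5: '2' -> DIGIT
  pos 8: '9' -> DIGIT
  pos 9: '0' -> DIGIT
  pos 11: '4' -> DIGIT
  pos 12: '3' -> DIGIT
  pos 13: '9' -> DIGIT
  pos 14: '4' -> DIGIT
  pos 15: '4' -> DIGIT
Digits found: ['5', '8', '2', '9', '0', '4', '3', '9', '4', '4']
Total: 10

10


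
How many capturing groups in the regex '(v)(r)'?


To count capturing groups, count each '(' that starts a group.
Pattern: '(v)(r)'
Walking through the pattern:
  Position 0: '(' -> group #1
  Position 3: '(' -> group #2
Total capturing groups: 2

2


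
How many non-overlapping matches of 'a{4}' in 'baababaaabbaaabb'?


Pattern 'a{4}' matches exactly 4 consecutive a's (greedy, non-overlapping).
String: 'baababaaabbaaabb'
Scanning for runs of a's:
  Run at pos 1: 'aa' (length 2) -> 0 match(es)
  Run at pos 4: 'a' (length 1) -> 0 match(es)
  Run at pos 6: 'aaa' (length 3) -> 0 match(es)
  Run at pos 11: 'aaa' (length 3) -> 0 match(es)
Matches found: []
Total: 0

0


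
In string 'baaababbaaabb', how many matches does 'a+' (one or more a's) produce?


Pattern 'a+' matches one or more consecutive a's.
String: 'baaababbaaabb'
Scanning for runs of a:
  Match 1: 'aaa' (length 3)
  Match 2: 'a' (length 1)
  Match 3: 'aaa' (length 3)
Total matches: 3

3


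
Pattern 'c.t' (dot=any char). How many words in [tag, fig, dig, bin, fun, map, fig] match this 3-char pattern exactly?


Pattern 'c.t' means: starts with 'c', any single char, ends with 't'.
Checking each word (must be exactly 3 chars):
  'tag' (len=3): no
  'fig' (len=3): no
  'dig' (len=3): no
  'bin' (len=3): no
  'fun' (len=3): no
  'map' (len=3): no
  'fig' (len=3): no
Matching words: []
Total: 0

0


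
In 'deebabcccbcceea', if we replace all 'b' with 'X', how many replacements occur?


re.sub('b', 'X', text) replaces every occurrence of 'b' with 'X'.
Text: 'deebabcccbcceea'
Scanning for 'b':
  pos 3: 'b' -> replacement #1
  pos 5: 'b' -> replacement #2
  pos 9: 'b' -> replacement #3
Total replacements: 3

3


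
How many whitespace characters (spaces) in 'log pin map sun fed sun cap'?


\s matches whitespace characters (spaces, tabs, etc.).
Text: 'log pin map sun fed sun cap'
This text has 7 words separated by spaces.
Number of spaces = number of words - 1 = 7 - 1 = 6

6


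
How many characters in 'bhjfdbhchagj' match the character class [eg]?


Character class [eg] matches any of: {e, g}
Scanning string 'bhjfdbhchagj' character by character:
  pos 0: 'b' -> no
  pos 1: 'h' -> no
  pos 2: 'j' -> no
  pos 3: 'f' -> no
  pos 4: 'd' -> no
  pos 5: 'b' -> no
  pos 6: 'h' -> no
  pos 7: 'c' -> no
  pos 8: 'h' -> no
  pos 9: 'a' -> no
  pos 10: 'g' -> MATCH
  pos 11: 'j' -> no
Total matches: 1

1


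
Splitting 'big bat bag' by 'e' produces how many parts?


Splitting by 'e' breaks the string at each occurrence of the separator.
Text: 'big bat bag'
Parts after split:
  Part 1: 'big bat bag'
Total parts: 1

1


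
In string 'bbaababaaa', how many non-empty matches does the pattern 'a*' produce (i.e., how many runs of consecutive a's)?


Pattern 'a*' matches zero or more a's. We want non-empty runs of consecutive a's.
String: 'bbaababaaa'
Walking through the string to find runs of a's:
  Run 1: positions 2-3 -> 'aa'
  Run 2: positions 5-5 -> 'a'
  Run 3: positions 7-9 -> 'aaa'
Non-empty runs found: ['aa', 'a', 'aaa']
Count: 3

3


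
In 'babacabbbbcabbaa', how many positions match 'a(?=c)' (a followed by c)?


Lookahead 'a(?=c)' matches 'a' only when followed by 'c'.
String: 'babacabbbbcabbaa'
Checking each position where char is 'a':
  pos 1: 'a' -> no (next='b')
  pos 3: 'a' -> MATCH (next='c')
  pos 5: 'a' -> no (next='b')
  pos 11: 'a' -> no (next='b')
  pos 14: 'a' -> no (next='a')
Matching positions: [3]
Count: 1

1


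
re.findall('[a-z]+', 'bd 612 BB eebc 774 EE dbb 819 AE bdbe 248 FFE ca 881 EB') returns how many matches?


Pattern '[a-z]+' finds one or more lowercase letters.
Text: 'bd 612 BB eebc 774 EE dbb 819 AE bdbe 248 FFE ca 881 EB'
Scanning for matches:
  Match 1: 'bd'
  Match 2: 'eebc'
  Match 3: 'dbb'
  Match 4: 'bdbe'
  Match 5: 'ca'
Total matches: 5

5


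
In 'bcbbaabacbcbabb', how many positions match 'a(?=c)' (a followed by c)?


Lookahead 'a(?=c)' matches 'a' only when followed by 'c'.
String: 'bcbbaabacbcbabb'
Checking each position where char is 'a':
  pos 4: 'a' -> no (next='a')
  pos 5: 'a' -> no (next='b')
  pos 7: 'a' -> MATCH (next='c')
  pos 12: 'a' -> no (next='b')
Matching positions: [7]
Count: 1

1


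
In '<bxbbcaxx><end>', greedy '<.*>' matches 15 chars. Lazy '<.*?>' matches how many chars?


Greedy '<.*>' tries to match as MUCH as possible.
Lazy '<.*?>' tries to match as LITTLE as possible.

String: '<bxbbcaxx><end>'
Greedy '<.*>' starts at first '<' and extends to the LAST '>': '<bxbbcaxx><end>' (15 chars)
Lazy '<.*?>' starts at first '<' and stops at the FIRST '>': '<bxbbcaxx>' (10 chars)

10


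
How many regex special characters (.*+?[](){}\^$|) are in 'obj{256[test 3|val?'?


Regex special characters are: . * + ? [ ] ( ) { } \ ^ $ |
Scanning 'obj{256[test 3|val?':
  pos 3: '{' -> SPECIAL
  pos 7: '[' -> SPECIAL
  pos 14: '|' -> SPECIAL
  pos 18: '?' -> SPECIAL
Special chars found: ['{', '[', '|', '?']
Total: 4

4


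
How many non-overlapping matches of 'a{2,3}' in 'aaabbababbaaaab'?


Pattern 'a{2,3}' matches between 2 and 3 consecutive a's (greedy).
String: 'aaabbababbaaaab'
Finding runs of a's and applying greedy matching:
  Run at pos 0: 'aaa' (length 3)
  Run at pos 5: 'a' (length 1)
  Run at pos 7: 'a' (length 1)
  Run at pos 10: 'aaaa' (length 4)
Matches: ['aaa', 'aaa']
Count: 2

2


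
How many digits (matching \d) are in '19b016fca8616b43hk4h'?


\d matches any digit 0-9.
Scanning '19b016fca8616b43hk4h':
  pos 0: '1' -> DIGIT
  pos 1: '9' -> DIGIT
  pos 3: '0' -> DIGIT
  pos 4: '1' -> DIGIT
  pos 5: '6' -> DIGIT
  pos 9: '8' -> DIGIT
  pos 10: '6' -> DIGIT
  pos 11: '1' -> DIGIT
  pos 12: '6' -> DIGIT
  pos 14: '4' -> DIGIT
  pos 15: '3' -> DIGIT
  pos 18: '4' -> DIGIT
Digits found: ['1', '9', '0', '1', '6', '8', '6', '1', '6', '4', '3', '4']
Total: 12

12


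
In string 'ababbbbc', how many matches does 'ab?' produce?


Pattern 'ab?' matches 'a' optionally followed by 'b'.
String: 'ababbbbc'
Scanning left to right for 'a' then checking next char:
  Match 1: 'ab' (a followed by b)
  Match 2: 'ab' (a followed by b)
Total matches: 2

2


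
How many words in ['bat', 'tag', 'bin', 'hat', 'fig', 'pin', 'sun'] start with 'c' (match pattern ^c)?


Pattern ^c anchors to start of word. Check which words begin with 'c':
  'bat' -> no
  'tag' -> no
  'bin' -> no
  'hat' -> no
  'fig' -> no
  'pin' -> no
  'sun' -> no
Matching words: []
Count: 0

0


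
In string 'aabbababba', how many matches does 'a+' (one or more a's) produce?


Pattern 'a+' matches one or more consecutive a's.
String: 'aabbababba'
Scanning for runs of a:
  Match 1: 'aa' (length 2)
  Match 2: 'a' (length 1)
  Match 3: 'a' (length 1)
  Match 4: 'a' (length 1)
Total matches: 4

4


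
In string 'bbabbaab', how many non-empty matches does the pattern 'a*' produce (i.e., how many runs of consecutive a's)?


Pattern 'a*' matches zero or more a's. We want non-empty runs of consecutive a's.
String: 'bbabbaab'
Walking through the string to find runs of a's:
  Run 1: positions 2-2 -> 'a'
  Run 2: positions 5-6 -> 'aa'
Non-empty runs found: ['a', 'aa']
Count: 2

2


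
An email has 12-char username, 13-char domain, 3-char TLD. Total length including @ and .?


An email address has format: username@domain.tld
Username length: 12
'@' character: 1
Domain length: 13
'.' character: 1
TLD length: 3
Total = 12 + 1 + 13 + 1 + 3 = 30

30


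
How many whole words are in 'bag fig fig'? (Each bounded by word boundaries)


Word boundaries (\b) mark the start/end of each word.
Text: 'bag fig fig'
Splitting by whitespace:
  Word 1: 'bag'
  Word 2: 'fig'
  Word 3: 'fig'
Total whole words: 3

3


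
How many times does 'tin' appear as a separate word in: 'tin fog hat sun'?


Scanning each word for exact match 'tin':
  Word 1: 'tin' -> MATCH
  Word 2: 'fog' -> no
  Word 3: 'hat' -> no
  Word 4: 'sun' -> no
Total matches: 1

1


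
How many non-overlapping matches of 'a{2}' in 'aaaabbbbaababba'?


Pattern 'a{2}' matches exactly 2 consecutive a's (greedy, non-overlapping).
String: 'aaaabbbbaababba'
Scanning for runs of a's:
  Run at pos 0: 'aaaa' (length 4) -> 2 match(es)
  Run at pos 8: 'aa' (length 2) -> 1 match(es)
  Run at pos 11: 'a' (length 1) -> 0 match(es)
  Run at pos 14: 'a' (length 1) -> 0 match(es)
Matches found: ['aa', 'aa', 'aa']
Total: 3

3


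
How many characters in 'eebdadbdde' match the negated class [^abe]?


Negated class [^abe] matches any char NOT in {a, b, e}
Scanning 'eebdadbdde':
  pos 0: 'e' -> no (excluded)
  pos 1: 'e' -> no (excluded)
  pos 2: 'b' -> no (excluded)
  pos 3: 'd' -> MATCH
  pos 4: 'a' -> no (excluded)
  pos 5: 'd' -> MATCH
  pos 6: 'b' -> no (excluded)
  pos 7: 'd' -> MATCH
  pos 8: 'd' -> MATCH
  pos 9: 'e' -> no (excluded)
Total matches: 4

4


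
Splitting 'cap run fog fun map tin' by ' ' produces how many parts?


Splitting by ' ' breaks the string at each occurrence of the separator.
Text: 'cap run fog fun map tin'
Parts after split:
  Part 1: 'cap'
  Part 2: 'run'
  Part 3: 'fog'
  Part 4: 'fun'
  Part 5: 'map'
  Part 6: 'tin'
Total parts: 6

6


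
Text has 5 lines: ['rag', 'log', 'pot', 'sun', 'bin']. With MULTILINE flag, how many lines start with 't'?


With MULTILINE flag, ^ matches the start of each line.
Lines: ['rag', 'log', 'pot', 'sun', 'bin']
Checking which lines start with 't':
  Line 1: 'rag' -> no
  Line 2: 'log' -> no
  Line 3: 'pot' -> no
  Line 4: 'sun' -> no
  Line 5: 'bin' -> no
Matching lines: []
Count: 0

0


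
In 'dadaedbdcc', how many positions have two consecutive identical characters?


Looking for consecutive identical characters in 'dadaedbdcc':
  pos 0-1: 'd' vs 'a' -> different
  pos 1-2: 'a' vs 'd' -> different
  pos 2-3: 'd' vs 'a' -> different
  pos 3-4: 'a' vs 'e' -> different
  pos 4-5: 'e' vs 'd' -> different
  pos 5-6: 'd' vs 'b' -> different
  pos 6-7: 'b' vs 'd' -> different
  pos 7-8: 'd' vs 'c' -> different
  pos 8-9: 'c' vs 'c' -> MATCH ('cc')
Consecutive identical pairs: ['cc']
Count: 1

1


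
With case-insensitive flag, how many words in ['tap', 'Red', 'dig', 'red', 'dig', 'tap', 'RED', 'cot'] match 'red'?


Case-insensitive matching: compare each word's lowercase form to 'red'.
  'tap' -> lower='tap' -> no
  'Red' -> lower='red' -> MATCH
  'dig' -> lower='dig' -> no
  'red' -> lower='red' -> MATCH
  'dig' -> lower='dig' -> no
  'tap' -> lower='tap' -> no
  'RED' -> lower='red' -> MATCH
  'cot' -> lower='cot' -> no
Matches: ['Red', 'red', 'RED']
Count: 3

3


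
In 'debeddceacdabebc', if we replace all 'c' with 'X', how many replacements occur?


re.sub('c', 'X', text) replaces every occurrence of 'c' with 'X'.
Text: 'debeddceacdabebc'
Scanning for 'c':
  pos 6: 'c' -> replacement #1
  pos 9: 'c' -> replacement #2
  pos 15: 'c' -> replacement #3
Total replacements: 3

3


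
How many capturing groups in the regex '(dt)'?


To count capturing groups, count each '(' that starts a group.
Pattern: '(dt)'
Walking through the pattern:
  Position 0: '(' -> group #1
Total capturing groups: 1

1


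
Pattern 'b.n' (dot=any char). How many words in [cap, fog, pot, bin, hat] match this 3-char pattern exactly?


Pattern 'b.n' means: starts with 'b', any single char, ends with 'n'.
Checking each word (must be exactly 3 chars):
  'cap' (len=3): no
  'fog' (len=3): no
  'pot' (len=3): no
  'bin' (len=3): MATCH
  'hat' (len=3): no
Matching words: ['bin']
Total: 1

1


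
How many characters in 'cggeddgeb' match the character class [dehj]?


Character class [dehj] matches any of: {d, e, h, j}
Scanning string 'cggeddgeb' character by character:
  pos 0: 'c' -> no
  pos 1: 'g' -> no
  pos 2: 'g' -> no
  pos 3: 'e' -> MATCH
  pos 4: 'd' -> MATCH
  pos 5: 'd' -> MATCH
  pos 6: 'g' -> no
  pos 7: 'e' -> MATCH
  pos 8: 'b' -> no
Total matches: 4

4


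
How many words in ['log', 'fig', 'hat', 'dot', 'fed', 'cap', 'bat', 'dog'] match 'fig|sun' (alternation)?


Alternation 'fig|sun' matches either 'fig' or 'sun'.
Checking each word:
  'log' -> no
  'fig' -> MATCH
  'hat' -> no
  'dot' -> no
  'fed' -> no
  'cap' -> no
  'bat' -> no
  'dog' -> no
Matches: ['fig']
Count: 1

1


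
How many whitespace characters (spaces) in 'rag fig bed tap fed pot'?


\s matches whitespace characters (spaces, tabs, etc.).
Text: 'rag fig bed tap fed pot'
This text has 6 words separated by spaces.
Number of spaces = number of words - 1 = 6 - 1 = 5

5


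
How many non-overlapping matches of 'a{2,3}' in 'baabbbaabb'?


Pattern 'a{2,3}' matches between 2 and 3 consecutive a's (greedy).
String: 'baabbbaabb'
Finding runs of a's and applying greedy matching:
  Run at pos 1: 'aa' (length 2)
  Run at pos 6: 'aa' (length 2)
Matches: ['aa', 'aa']
Count: 2

2


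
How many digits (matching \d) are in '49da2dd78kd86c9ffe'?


\d matches any digit 0-9.
Scanning '49da2dd78kd86c9ffe':
  pos 0: '4' -> DIGIT
  pos 1: '9' -> DIGIT
  pos 4: '2' -> DIGIT
  pos 7: '7' -> DIGIT
  pos 8: '8' -> DIGIT
  pos 11: '8' -> DIGIT
  pos 12: '6' -> DIGIT
  pos 14: '9' -> DIGIT
Digits found: ['4', '9', '2', '7', '8', '8', '6', '9']
Total: 8

8


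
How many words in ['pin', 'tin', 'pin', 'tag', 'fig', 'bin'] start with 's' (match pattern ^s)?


Pattern ^s anchors to start of word. Check which words begin with 's':
  'pin' -> no
  'tin' -> no
  'pin' -> no
  'tag' -> no
  'fig' -> no
  'bin' -> no
Matching words: []
Count: 0

0


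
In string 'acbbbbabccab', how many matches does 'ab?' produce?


Pattern 'ab?' matches 'a' optionally followed by 'b'.
String: 'acbbbbabccab'
Scanning left to right for 'a' then checking next char:
  Match 1: 'a' (a not followed by b)
  Match 2: 'ab' (a followed by b)
  Match 3: 'ab' (a followed by b)
Total matches: 3

3


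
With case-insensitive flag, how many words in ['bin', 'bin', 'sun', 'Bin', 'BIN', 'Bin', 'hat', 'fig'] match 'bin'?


Case-insensitive matching: compare each word's lowercase form to 'bin'.
  'bin' -> lower='bin' -> MATCH
  'bin' -> lower='bin' -> MATCH
  'sun' -> lower='sun' -> no
  'Bin' -> lower='bin' -> MATCH
  'BIN' -> lower='bin' -> MATCH
  'Bin' -> lower='bin' -> MATCH
  'hat' -> lower='hat' -> no
  'fig' -> lower='fig' -> no
Matches: ['bin', 'bin', 'Bin', 'BIN', 'Bin']
Count: 5

5


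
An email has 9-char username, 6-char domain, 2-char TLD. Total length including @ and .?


An email address has format: username@domain.tld
Username length: 9
'@' character: 1
Domain length: 6
'.' character: 1
TLD length: 2
Total = 9 + 1 + 6 + 1 + 2 = 19

19


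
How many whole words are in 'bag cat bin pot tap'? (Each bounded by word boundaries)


Word boundaries (\b) mark the start/end of each word.
Text: 'bag cat bin pot tap'
Splitting by whitespace:
  Word 1: 'bag'
  Word 2: 'cat'
  Word 3: 'bin'
  Word 4: 'pot'
  Word 5: 'tap'
Total whole words: 5

5


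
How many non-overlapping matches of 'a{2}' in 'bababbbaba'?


Pattern 'a{2}' matches exactly 2 consecutive a's (greedy, non-overlapping).
String: 'bababbbaba'
Scanning for runs of a's:
  Run at pos 1: 'a' (length 1) -> 0 match(es)
  Run at pos 3: 'a' (length 1) -> 0 match(es)
  Run at pos 7: 'a' (length 1) -> 0 match(es)
  Run at pos 9: 'a' (length 1) -> 0 match(es)
Matches found: []
Total: 0

0
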